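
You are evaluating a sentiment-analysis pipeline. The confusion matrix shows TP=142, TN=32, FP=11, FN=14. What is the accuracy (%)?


Accuracy = (TP+TN)/(TP+TN+FP+FN)
= (142+32)/(199)
= 174/199 = 87.44%

87.44%


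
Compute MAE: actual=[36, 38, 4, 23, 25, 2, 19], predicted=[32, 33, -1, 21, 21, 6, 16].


Absolute errors: |36-32|=4, |38-33|=5, |4+ 1|=5, |23-21|=2, |25-21|=4, |2-6|=4, |19-16|=3
Sum = 27
MAE = 27/7 = 27/7

27/7


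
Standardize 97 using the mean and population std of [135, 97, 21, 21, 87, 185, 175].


μ = 103, σ = 61.7275
z = (97 - 103)/61.7275 = -0.0972

-0.0972


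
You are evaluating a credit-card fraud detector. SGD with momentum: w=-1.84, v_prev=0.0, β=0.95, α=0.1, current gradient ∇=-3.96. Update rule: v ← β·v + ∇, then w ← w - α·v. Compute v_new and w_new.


v_new = 0.95·0.0 - 3.96 = 0 - 3.96 = -3.96
w_new = -1.84 - 0.1·-3.96 = -1.84 + 0.396 = -1.444

v_new=-3.96, w_new=-1.444


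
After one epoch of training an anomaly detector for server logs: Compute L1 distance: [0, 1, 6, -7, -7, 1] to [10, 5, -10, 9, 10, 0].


d = |0-10| + |1-5| + |6+ 10| + |-7-9| + |-7-10| + |1-0|
  = 10 + 4 + 16 + 16 + 17 + 1
  = 64

64


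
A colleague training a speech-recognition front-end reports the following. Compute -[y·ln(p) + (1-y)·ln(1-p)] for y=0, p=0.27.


BCE = -[y·ln(p) + (1-y)·ln(1-p)]
= -0 - 1·ln(1-0.27)
= -ln(0.73) = 0.3147

0.3147


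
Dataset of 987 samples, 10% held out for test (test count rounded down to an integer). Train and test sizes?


Test = ⌊987·10/100⌋ = 98
Train = 987 - 98 = 889

Train: 889, Test: 98


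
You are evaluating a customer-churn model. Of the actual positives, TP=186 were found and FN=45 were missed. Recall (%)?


Recall = TP/(TP+FN)
= 186/(186+45)
= 186/231 = 80.52%

80.52%


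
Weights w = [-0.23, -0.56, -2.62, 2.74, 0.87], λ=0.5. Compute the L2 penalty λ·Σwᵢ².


‖w‖₂² = (-0.23)² + (-0.56)² + (-2.62)² + (2.74)² + (0.87)²
     = 0.0529 + 0.3136 + 6.8644 + 7.5076 + 0.7569
     = 15.4954
λ·‖w‖₂² = 0.5·15.4954 = 7.7477

7.7477


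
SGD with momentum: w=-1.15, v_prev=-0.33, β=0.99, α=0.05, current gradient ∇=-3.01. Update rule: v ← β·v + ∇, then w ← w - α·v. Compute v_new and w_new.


v_new = 0.99·-0.33 - 3.01 = -0.3267 - 3.01 = -3.3367
w_new = -1.15 - 0.05·-3.3367 = -1.15 + 0.166835 = -0.983165

v_new=-3.3367, w_new=-0.983165


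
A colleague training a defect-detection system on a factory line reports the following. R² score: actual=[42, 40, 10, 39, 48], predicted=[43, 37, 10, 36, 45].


ȳ = 35.8
SS_res = Σ(y-ŷ)² = 28
SS_tot = Σ(y-ȳ)² = 880.8
R² = 1 - SS_res/SS_tot = 1 - 0.0318 = 0.9682

0.9682


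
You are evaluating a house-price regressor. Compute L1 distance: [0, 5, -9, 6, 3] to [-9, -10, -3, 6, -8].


d = |0+ 9| + |5+ 10| + |-9+ 3| + |6-6| + |3+ 8|
  = 9 + 15 + 6 + 0 + 11
  = 41

41


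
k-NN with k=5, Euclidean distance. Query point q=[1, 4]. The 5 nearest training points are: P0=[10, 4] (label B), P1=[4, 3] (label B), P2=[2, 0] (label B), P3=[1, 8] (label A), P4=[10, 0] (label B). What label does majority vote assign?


d(q,P0) = 9.0  (label B)
d(q,P1) = 3.1623  (label B)
d(q,P2) = 4.1231  (label B)
d(q,P3) = 4.0  (label A)
d(q,P4) = 9.8489  (label B)
Votes: A=1, B=4
Majority → B

B


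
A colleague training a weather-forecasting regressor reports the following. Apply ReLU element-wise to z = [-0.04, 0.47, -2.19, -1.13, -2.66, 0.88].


ReLU(-0.04) = max(0, -0.04) = 0.0
ReLU(0.47) = max(0, 0.47) = 0.47
ReLU(-2.19) = max(0, -2.19) = 0.0
ReLU(-1.13) = max(0, -1.13) = 0.0
ReLU(-2.66) = max(0, -2.66) = 0.0
ReLU(0.88) = max(0, 0.88) = 0.88
result = [0.0, 0.47, 0.0, 0.0, 0.0, 0.88]

[0.0, 0.47, 0.0, 0.0, 0.0, 0.88]


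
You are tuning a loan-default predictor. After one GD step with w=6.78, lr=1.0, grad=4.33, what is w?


w_new = w - α·∇
= 6.78 - 1.0·4.33
= 6.78 - 4.33
= 2.45

2.45


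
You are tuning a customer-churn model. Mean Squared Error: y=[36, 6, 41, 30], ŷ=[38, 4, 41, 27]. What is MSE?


Squared errors: (36-38)²=4, (6-4)²=4, (41-41)²=0, (30-27)²=9
Sum = 17
MSE = 17/4 = 17/4

17/4


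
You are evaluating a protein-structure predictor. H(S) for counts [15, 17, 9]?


Probabilities: [15/41, 17/41, 9/41] ≈ [0.3659, 0.4146, 0.2195]
H = -((15/41)·log₂(15/41) + (17/41)·log₂(17/41) + (9/41)·log₂(9/41))
  = 1.5376 bits

1.5376 bits


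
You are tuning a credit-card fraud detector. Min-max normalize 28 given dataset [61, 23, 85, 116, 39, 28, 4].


min=4, max=116
(28-4)/(116-4) = 24/112 = 0.2143

0.2143


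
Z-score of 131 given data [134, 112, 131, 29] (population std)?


μ = 101.5, σ = 42.6995
z = (131 - 101.5)/42.6995 = 0.6909

0.6909


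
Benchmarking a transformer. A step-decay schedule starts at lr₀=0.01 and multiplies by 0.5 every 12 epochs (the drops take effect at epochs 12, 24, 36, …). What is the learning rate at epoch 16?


n_drops = ⌊16/12⌋ = 1
lr = 0.01·0.5^1 = 0.01·0.5 = 0.005

0.005


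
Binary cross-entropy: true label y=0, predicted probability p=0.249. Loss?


BCE = -[y·ln(p) + (1-y)·ln(1-p)]
= -0 - 1·ln(1-0.249)
= -ln(0.751) = 0.2863

0.2863


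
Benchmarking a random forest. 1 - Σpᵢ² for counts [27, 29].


Probabilities: [27/56, 29/56] ≈ [0.4821, 0.5179]
Σpᵢ² = (729 + 841)/56² = 1570/3136
Gini = 1 - Σpᵢ² = 1 - 1570/3136 = 0.4994

0.4994


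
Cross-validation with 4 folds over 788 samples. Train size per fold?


Fold size = 788/4 = 197
Training per fold = 788 - 197 = 591

591


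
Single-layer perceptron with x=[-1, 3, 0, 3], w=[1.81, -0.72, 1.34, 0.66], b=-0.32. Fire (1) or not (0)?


z = (-1)·(1.81) + (3)·(-0.72) + (0)·(1.34) + (3)·(0.66) - 0.32
  = -2.31
step(z) = 0 (z<0)

0


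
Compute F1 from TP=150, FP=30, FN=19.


Precision = 150/180 = 0.8333
Recall = 150/169 = 0.8876
F1 = 2·P·R/(P+R) = 2·TP/(2·TP+FP+FN) = 300/(300+30+19) = 300/349 = 0.8596

0.8596


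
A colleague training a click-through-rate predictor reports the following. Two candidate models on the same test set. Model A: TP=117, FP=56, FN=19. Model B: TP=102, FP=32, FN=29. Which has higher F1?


Model A: P=117/173=0.6763, R=117/136=0.8603, F1=2PR/(P+R)=2TP/(2TP+FP+FN)=234/309=0.7573
Model B: P=102/134=0.7612, R=102/131=0.7786, F1=2PR/(P+R)=2TP/(2TP+FP+FN)=204/265=0.7698
0.7573 < 0.7698 → Model B

Model B


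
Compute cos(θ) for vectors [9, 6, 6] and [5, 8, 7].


A·B = 9·5 + 6·8 + 6·7 = 135
‖A‖ = √153 = 12.3693, ‖B‖ = √138 = 11.7473
cos = 135/(√153·√138) = 135/√21114 = 0.9291

0.9291


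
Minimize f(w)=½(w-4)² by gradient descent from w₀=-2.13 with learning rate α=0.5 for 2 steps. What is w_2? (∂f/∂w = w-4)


step 1: grad = -2.13-4 = -6.13; w = -2.13 - 0.5·(-6.13) = 0.935
step 2: grad = 0.935-4 = -3.065; w = 0.935 - 0.5·(-3.065) = 2.4675

2.4675


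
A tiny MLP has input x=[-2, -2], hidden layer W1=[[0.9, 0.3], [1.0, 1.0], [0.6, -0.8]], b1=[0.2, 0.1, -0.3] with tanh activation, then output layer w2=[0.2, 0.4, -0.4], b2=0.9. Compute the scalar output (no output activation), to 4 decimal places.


z1[0] = (0.9)·(-2) + (0.3)·(-2) + 0.2 = -2.2
z1[1] = (1.0)·(-2) + (1.0)·(-2) + 0.1 = -3.9
z1[2] = (0.6)·(-2) + (-0.8)·(-2) - 0.3 = 0.1
h = tanh(z1) = [-0.9757, -0.9992, 0.0997]
output = (0.2)·(-0.9757) + (0.4)·(-0.9992) + (-0.4)·(0.0997) + 0.9 = 0.2653

0.2653


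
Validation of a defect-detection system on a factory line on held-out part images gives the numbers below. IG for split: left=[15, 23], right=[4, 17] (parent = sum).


Parent = [19, 40], H_parent = 0.9066
H_left = 0.9678 (n=38), H_right = 0.7025 (n=21)
H_children = (38/59)·0.9678 + (21/59)·0.7025 = 0.8734
IG = 0.9066 - 0.8734 = 0.0332

0.0332


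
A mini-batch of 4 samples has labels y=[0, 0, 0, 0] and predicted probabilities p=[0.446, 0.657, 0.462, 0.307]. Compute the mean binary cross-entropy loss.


L[0] = -ln(1-0.446) = -ln(0.554) = 0.5906
L[1] = -ln(1-0.657) = -ln(0.343) = 1.07
L[2] = -ln(1-0.462) = -ln(0.538) = 0.6199
L[3] = -ln(1-0.307) = -ln(0.693) = 0.3667
mean = (0.5906 + 1.07 + 0.6199 + 0.3667)/4 = 0.6618

0.6618


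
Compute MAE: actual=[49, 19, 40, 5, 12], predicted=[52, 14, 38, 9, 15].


Absolute errors: |49-52|=3, |19-14|=5, |40-38|=2, |5-9|=4, |12-15|=3
Sum = 17
MAE = 17/5 = 17/5

17/5


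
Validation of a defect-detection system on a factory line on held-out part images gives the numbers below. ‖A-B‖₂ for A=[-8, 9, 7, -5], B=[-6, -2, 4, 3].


d = √((-8+ 6)² + (9+ 2)² + (7-4)² + (-5-3)²)
  = √(4 + 121 + 9 + 64)
  = √198 = 14.0712

14.0712


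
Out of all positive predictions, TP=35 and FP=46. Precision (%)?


Precision = TP/(TP+FP)
= 35/(35+46)
= 35/81 = 43.21%

43.21%


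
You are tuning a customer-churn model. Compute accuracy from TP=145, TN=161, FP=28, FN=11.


Accuracy = (TP+TN)/(TP+TN+FP+FN)
= (145+161)/(345)
= 306/345 = 88.7%

88.7%


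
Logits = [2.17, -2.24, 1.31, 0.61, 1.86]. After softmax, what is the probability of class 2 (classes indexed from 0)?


Exponentials: e^2.17=8.7583, e^-2.24=0.1065, e^1.31=3.7062, e^0.61=1.8404, e^1.86=6.4237
Sum = 20.8351
Softmax = [0.4204, 0.0051, 0.1779, 0.0883, 0.3083]
p[2] = 3.7062/20.8351 = 0.1779

0.1779


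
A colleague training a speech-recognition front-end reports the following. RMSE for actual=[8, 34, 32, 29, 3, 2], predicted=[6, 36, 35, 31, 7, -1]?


MSE = 46/6 = 7.6667
RMSE = √(46/6) = 2.7689

2.7689


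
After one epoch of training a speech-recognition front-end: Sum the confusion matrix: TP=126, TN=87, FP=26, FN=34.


Total = TP + TN + FP + FN
= 126 + 87 + 26 + 34
= 273
(Predicted positive: 152, predicted negative: 121)

273


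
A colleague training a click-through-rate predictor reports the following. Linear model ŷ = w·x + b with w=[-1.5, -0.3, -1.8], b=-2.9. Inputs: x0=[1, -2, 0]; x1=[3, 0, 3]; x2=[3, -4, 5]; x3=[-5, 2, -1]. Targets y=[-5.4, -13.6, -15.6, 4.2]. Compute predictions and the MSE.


ŷ0 = (-1.5)·(1) + (-0.3)·(-2) + (-1.8)·(0) - 2.9 = -3.8
ŷ1 = (-1.5)·(3) + (-0.3)·(0) + (-1.8)·(3) - 2.9 = -12.8
ŷ2 = (-1.5)·(3) + (-0.3)·(-4) + (-1.8)·(5) - 2.9 = -15.2
ŷ3 = (-1.5)·(-5) + (-0.3)·(2) + (-1.8)·(-1) - 2.9 = 5.8
errors² = [2.56, 0.64, 0.16, 2.56]
MSE = 5.9200/4 = 1.48

1.48


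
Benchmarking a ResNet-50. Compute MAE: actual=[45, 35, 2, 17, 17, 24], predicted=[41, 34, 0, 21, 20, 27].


Absolute errors: |45-41|=4, |35-34|=1, |2-0|=2, |17-21|=4, |17-20|=3, |24-27|=3
Sum = 17
MAE = 17/6 = 17/6

17/6


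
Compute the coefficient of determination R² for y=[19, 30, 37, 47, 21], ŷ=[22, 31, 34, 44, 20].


ȳ = 30.8
SS_res = Σ(y-ŷ)² = 29
SS_tot = Σ(y-ȳ)² = 536.8
R² = 1 - SS_res/SS_tot = 1 - 0.054 = 0.946

0.946


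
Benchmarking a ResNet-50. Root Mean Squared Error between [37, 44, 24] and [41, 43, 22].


MSE = 21/3 = 7
RMSE = √(21/3) = 2.6458

2.6458


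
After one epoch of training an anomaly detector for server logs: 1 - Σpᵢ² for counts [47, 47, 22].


Probabilities: [47/116, 47/116, 22/116] ≈ [0.4052, 0.4052, 0.1897]
Σpᵢ² = (2209 + 2209 + 484)/116² = 4902/13456
Gini = 1 - Σpᵢ² = 1 - 4902/13456 = 0.6357

0.6357


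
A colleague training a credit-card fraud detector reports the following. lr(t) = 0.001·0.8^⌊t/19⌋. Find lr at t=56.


n_drops = ⌊56/19⌋ = 2
lr = 0.001·0.8^2 = 0.001·0.64 = 0.00064

0.00064


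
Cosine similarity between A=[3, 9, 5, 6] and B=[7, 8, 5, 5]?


A·B = 3·7 + 9·8 + 5·5 + 6·5 = 148
‖A‖ = √151 = 12.2882, ‖B‖ = √163 = 12.7671
cos = 148/(√151·√163) = 148/√24613 = 0.9434

0.9434


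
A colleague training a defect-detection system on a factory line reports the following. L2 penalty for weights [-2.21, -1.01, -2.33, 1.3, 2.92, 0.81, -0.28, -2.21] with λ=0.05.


‖w‖₂² = (-2.21)² + (-1.01)² + (-2.33)² + (1.3)² + (2.92)² + (0.81)² + (-0.28)² + (-2.21)²
     = 4.8841 + 1.0201 + 5.4289 + 1.69 + 8.5264 + 0.6561 + 0.0784 + 4.8841
     = 27.1681
λ·‖w‖₂² = 0.05·27.1681 = 1.358405

1.358405


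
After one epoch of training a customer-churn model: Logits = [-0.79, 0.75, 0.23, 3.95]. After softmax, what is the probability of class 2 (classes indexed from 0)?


Exponentials: e^-0.79=0.4538, e^0.75=2.117, e^0.23=1.2586, e^3.95=51.9354
Sum = 55.7648
Softmax = [0.0081, 0.038, 0.0226, 0.9313]
p[2] = 1.2586/55.7648 = 0.0226

0.0226


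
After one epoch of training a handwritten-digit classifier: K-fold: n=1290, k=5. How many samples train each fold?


Fold size = 1290/5 = 258
Training per fold = 1290 - 258 = 1032

1032


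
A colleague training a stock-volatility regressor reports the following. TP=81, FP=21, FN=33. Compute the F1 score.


Precision = 81/102 = 0.7941
Recall = 81/114 = 0.7105
F1 = 2·P·R/(P+R) = 2·TP/(2·TP+FP+FN) = 162/(162+21+33) = 162/216 = 0.75

0.75


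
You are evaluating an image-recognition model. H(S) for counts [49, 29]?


Probabilities: [49/78, 29/78] ≈ [0.6282, 0.3718]
H = -((49/78)·log₂(49/78) + (29/78)·log₂(29/78))
  = 0.952 bits

0.952 bits


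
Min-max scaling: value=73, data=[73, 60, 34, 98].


min=34, max=98
(73-34)/(98-34) = 39/64 = 0.6094

0.6094


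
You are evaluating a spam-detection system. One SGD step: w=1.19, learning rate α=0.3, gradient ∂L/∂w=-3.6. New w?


w_new = w - α·∇
= 1.19 - 0.3·-3.6
= 1.19 + 1.08
= 2.27

2.27


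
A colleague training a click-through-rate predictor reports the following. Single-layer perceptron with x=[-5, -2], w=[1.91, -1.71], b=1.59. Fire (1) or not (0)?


z = (-5)·(1.91) + (-2)·(-1.71) + 1.59
  = -4.54
step(z) = 0 (z<0)

0


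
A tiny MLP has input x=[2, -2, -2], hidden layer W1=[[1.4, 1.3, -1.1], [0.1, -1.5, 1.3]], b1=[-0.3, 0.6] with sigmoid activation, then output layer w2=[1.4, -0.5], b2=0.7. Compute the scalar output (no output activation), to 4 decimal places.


z1[0] = (1.4)·(2) + (1.3)·(-2) + (-1.1)·(-2) - 0.3 = 2.1
z1[1] = (0.1)·(2) + (-1.5)·(-2) + (1.3)·(-2) + 0.6 = 1.2
h = sigmoid(z1) = [0.8909, 0.7685]
output = (1.4)·(0.8909) + (-0.5)·(0.7685) + 0.7 = 1.563

1.563


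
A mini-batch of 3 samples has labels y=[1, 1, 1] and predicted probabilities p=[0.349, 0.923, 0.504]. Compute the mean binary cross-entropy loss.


L[0] = -ln(0.349) = 1.0527
L[1] = -ln(0.923) = 0.0801
L[2] = -ln(0.504) = 0.6852
mean = (1.0527 + 0.0801 + 0.6852)/3 = 0.606

0.606


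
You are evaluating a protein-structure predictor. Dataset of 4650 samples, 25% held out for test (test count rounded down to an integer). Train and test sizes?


Test = ⌊4650·25/100⌋ = 1162
Train = 4650 - 1162 = 3488

Train: 3488, Test: 1162


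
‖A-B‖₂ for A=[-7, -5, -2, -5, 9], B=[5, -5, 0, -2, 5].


d = √((-7-5)² + (-5+ 5)² + (-2-0)² + (-5+ 2)² + (9-5)²)
  = √(144 + 0 + 4 + 9 + 16)
  = √173 = 13.1529

13.1529


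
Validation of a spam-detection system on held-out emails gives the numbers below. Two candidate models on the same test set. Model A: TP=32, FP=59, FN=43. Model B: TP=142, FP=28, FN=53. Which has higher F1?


Model A: P=32/91=0.3516, R=32/75=0.4267, F1=2PR/(P+R)=2TP/(2TP+FP+FN)=64/166=0.3855
Model B: P=142/170=0.8353, R=142/195=0.7282, F1=2PR/(P+R)=2TP/(2TP+FP+FN)=284/365=0.7781
0.3855 < 0.7781 → Model B

Model B


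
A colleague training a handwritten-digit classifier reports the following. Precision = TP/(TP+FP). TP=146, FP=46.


Precision = TP/(TP+FP)
= 146/(146+46)
= 146/192 = 76.04%

76.04%


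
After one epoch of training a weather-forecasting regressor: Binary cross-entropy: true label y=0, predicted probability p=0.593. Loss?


BCE = -[y·ln(p) + (1-y)·ln(1-p)]
= -0 - 1·ln(1-0.593)
= -ln(0.407) = 0.8989

0.8989


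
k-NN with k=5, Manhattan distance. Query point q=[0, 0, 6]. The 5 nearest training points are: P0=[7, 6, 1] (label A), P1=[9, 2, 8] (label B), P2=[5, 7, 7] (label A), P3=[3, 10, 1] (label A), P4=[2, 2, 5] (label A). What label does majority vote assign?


d(q,P0) = 18  (label A)
d(q,P1) = 13  (label B)
d(q,P2) = 13  (label A)
d(q,P3) = 18  (label A)
d(q,P4) = 5  (label A)
Votes: A=4, B=1
Majority → A

A


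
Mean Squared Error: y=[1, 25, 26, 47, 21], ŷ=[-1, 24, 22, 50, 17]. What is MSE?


Squared errors: (1+ 1)²=4, (25-24)²=1, (26-22)²=16, (47-50)²=9, (21-17)²=16
Sum = 46
MSE = 46/5 = 46/5

46/5


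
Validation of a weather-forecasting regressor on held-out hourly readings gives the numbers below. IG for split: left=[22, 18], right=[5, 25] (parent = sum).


Parent = [27, 43], H_parent = 0.962
H_left = 0.9928 (n=40), H_right = 0.65 (n=30)
H_children = (40/70)·0.9928 + (30/70)·0.65 = 0.8459
IG = 0.962 - 0.8459 = 0.1161

0.1161


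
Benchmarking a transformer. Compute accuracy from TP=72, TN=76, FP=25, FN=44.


Accuracy = (TP+TN)/(TP+TN+FP+FN)
= (72+76)/(217)
= 148/217 = 68.2%

68.2%


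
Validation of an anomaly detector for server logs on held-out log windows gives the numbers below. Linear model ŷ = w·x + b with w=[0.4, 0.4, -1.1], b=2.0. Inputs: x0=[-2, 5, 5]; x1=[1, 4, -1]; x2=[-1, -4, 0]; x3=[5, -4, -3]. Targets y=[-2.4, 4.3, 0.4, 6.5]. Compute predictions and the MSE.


ŷ0 = (0.4)·(-2) + (0.4)·(5) + (-1.1)·(5) + 2.0 = -2.3
ŷ1 = (0.4)·(1) + (0.4)·(4) + (-1.1)·(-1) + 2.0 = 5.1
ŷ2 = (0.4)·(-1) + (0.4)·(-4) + (-1.1)·(0) + 2.0 = 0.0
ŷ3 = (0.4)·(5) + (0.4)·(-4) + (-1.1)·(-3) + 2.0 = 5.7
errors² = [0.01, 0.64, 0.16, 0.64]
MSE = 1.4500/4 = 0.3625

0.3625


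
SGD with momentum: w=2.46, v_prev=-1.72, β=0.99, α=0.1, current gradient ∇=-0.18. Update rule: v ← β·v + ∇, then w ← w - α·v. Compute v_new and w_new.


v_new = 0.99·-1.72 - 0.18 = -1.7028 - 0.18 = -1.8828
w_new = 2.46 - 0.1·-1.8828 = 2.46 + 0.18828 = 2.64828

v_new=-1.8828, w_new=2.64828


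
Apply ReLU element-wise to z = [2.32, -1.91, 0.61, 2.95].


ReLU(2.32) = max(0, 2.32) = 2.32
ReLU(-1.91) = max(0, -1.91) = 0.0
ReLU(0.61) = max(0, 0.61) = 0.61
ReLU(2.95) = max(0, 2.95) = 2.95
result = [2.32, 0.0, 0.61, 2.95]

[2.32, 0.0, 0.61, 2.95]


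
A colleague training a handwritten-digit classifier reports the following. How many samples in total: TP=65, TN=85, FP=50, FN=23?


Total = TP + TN + FP + FN
= 65 + 85 + 50 + 23
= 223
(Predicted positive: 115, predicted negative: 108)

223


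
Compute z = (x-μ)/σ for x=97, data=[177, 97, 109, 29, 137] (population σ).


μ = 109.8, σ = 48.8852
z = (97 - 109.8)/48.8852 = -0.2618

-0.2618


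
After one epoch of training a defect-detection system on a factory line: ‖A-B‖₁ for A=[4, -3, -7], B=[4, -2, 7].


d = |4-4| + |-3+ 2| + |-7-7|
  = 0 + 1 + 14
  = 15

15


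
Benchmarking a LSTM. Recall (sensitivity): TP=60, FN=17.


Recall = TP/(TP+FN)
= 60/(60+17)
= 60/77 = 77.92%

77.92%


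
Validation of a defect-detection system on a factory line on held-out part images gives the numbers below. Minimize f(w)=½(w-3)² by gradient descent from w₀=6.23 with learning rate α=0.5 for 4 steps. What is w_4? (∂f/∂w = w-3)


step 1: grad = 6.23-3 = 3.23; w = 6.23 - 0.5·(3.23) = 4.615
step 2: grad = 4.615-3 = 1.615; w = 4.615 - 0.5·(1.615) = 3.8075
step 3: grad = 3.8075-3 = 0.8075; w = 3.8075 - 0.5·(0.8075) = 3.40375
step 4: grad = 3.40375-3 = 0.40375; w = 3.40375 - 0.5·(0.40375) = 3.201875

3.201875


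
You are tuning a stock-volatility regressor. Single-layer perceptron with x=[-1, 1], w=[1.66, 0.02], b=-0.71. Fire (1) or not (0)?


z = (-1)·(1.66) + (1)·(0.02) - 0.71
  = -2.35
step(z) = 0 (z<0)

0


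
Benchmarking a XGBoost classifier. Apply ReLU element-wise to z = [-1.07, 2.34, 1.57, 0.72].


ReLU(-1.07) = max(0, -1.07) = 0.0
ReLU(2.34) = max(0, 2.34) = 2.34
ReLU(1.57) = max(0, 1.57) = 1.57
ReLU(0.72) = max(0, 0.72) = 0.72
result = [0.0, 2.34, 1.57, 0.72]

[0.0, 2.34, 1.57, 0.72]


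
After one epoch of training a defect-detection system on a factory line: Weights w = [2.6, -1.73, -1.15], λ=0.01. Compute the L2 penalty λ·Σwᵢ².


‖w‖₂² = (2.6)² + (-1.73)² + (-1.15)²
     = 6.76 + 2.9929 + 1.3225
     = 11.0754
λ·‖w‖₂² = 0.01·11.0754 = 0.110754

0.110754


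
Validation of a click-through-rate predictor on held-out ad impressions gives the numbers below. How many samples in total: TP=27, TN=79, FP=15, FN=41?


Total = TP + TN + FP + FN
= 27 + 79 + 15 + 41
= 162
(Predicted positive: 42, predicted negative: 120)

162


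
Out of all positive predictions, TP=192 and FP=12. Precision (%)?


Precision = TP/(TP+FP)
= 192/(192+12)
= 192/204 = 94.12%

94.12%


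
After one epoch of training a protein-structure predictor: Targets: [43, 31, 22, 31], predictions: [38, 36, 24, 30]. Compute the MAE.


Absolute errors: |43-38|=5, |31-36|=5, |22-24|=2, |31-30|=1
Sum = 13
MAE = 13/4 = 13/4

13/4


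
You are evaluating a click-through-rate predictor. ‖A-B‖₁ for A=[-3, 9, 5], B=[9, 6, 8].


d = |-3-9| + |9-6| + |5-8|
  = 12 + 3 + 3
  = 18

18


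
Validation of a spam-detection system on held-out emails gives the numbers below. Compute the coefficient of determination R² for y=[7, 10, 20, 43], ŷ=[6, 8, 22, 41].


ȳ = 20
SS_res = Σ(y-ŷ)² = 13
SS_tot = Σ(y-ȳ)² = 798
R² = 1 - SS_res/SS_tot = 1 - 0.0163 = 0.9837

0.9837


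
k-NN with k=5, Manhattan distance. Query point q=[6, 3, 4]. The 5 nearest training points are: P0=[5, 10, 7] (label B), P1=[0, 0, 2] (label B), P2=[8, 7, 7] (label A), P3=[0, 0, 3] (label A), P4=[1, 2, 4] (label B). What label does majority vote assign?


d(q,P0) = 11  (label B)
d(q,P1) = 11  (label B)
d(q,P2) = 9  (label A)
d(q,P3) = 10  (label A)
d(q,P4) = 6  (label B)
Votes: A=2, B=3
Majority → B

B


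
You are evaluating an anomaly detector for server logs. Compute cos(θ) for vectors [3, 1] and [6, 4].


A·B = 3·6 + 1·4 = 22
‖A‖ = √10 = 3.1623, ‖B‖ = √52 = 7.2111
cos = 22/(√10·√52) = 22/√520 = 0.9648

0.9648


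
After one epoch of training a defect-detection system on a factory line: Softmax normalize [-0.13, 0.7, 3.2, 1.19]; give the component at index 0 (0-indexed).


Exponentials: e^-0.13=0.8781, e^0.7=2.0138, e^3.2=24.5325, e^1.19=3.2871
Sum = 30.7115
Softmax = [0.0286, 0.0656, 0.7988, 0.107]
p[0] = 0.8781/30.7115 = 0.0286

0.0286


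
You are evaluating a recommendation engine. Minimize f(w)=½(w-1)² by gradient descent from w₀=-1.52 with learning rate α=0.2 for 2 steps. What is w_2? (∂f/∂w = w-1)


step 1: grad = -1.52-1 = -2.52; w = -1.52 - 0.2·(-2.52) = -1.016
step 2: grad = -1.016-1 = -2.016; w = -1.016 - 0.2·(-2.016) = -0.6128

-0.6128


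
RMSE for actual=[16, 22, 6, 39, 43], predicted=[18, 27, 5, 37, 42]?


MSE = 35/5 = 7
RMSE = √(35/5) = 2.6458

2.6458


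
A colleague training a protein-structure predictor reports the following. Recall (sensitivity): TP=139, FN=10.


Recall = TP/(TP+FN)
= 139/(139+10)
= 139/149 = 93.29%

93.29%


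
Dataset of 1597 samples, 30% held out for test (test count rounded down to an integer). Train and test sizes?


Test = ⌊1597·30/100⌋ = 479
Train = 1597 - 479 = 1118

Train: 1118, Test: 479


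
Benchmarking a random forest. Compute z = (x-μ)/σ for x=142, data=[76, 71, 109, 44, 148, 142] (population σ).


μ = 98.3333, σ = 38.0468
z = (142 - 98.3333)/38.0468 = 1.1477

1.1477


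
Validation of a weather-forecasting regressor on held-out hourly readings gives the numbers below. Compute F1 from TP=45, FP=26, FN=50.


Precision = 45/71 = 0.6338
Recall = 45/95 = 0.4737
F1 = 2·P·R/(P+R) = 2·TP/(2·TP+FP+FN) = 90/(90+26+50) = 90/166 = 0.5422

0.5422


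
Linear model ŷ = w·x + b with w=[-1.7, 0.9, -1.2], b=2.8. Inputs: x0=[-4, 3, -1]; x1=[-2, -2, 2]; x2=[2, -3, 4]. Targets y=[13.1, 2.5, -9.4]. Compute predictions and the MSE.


ŷ0 = (-1.7)·(-4) + (0.9)·(3) + (-1.2)·(-1) + 2.8 = 13.5
ŷ1 = (-1.7)·(-2) + (0.9)·(-2) + (-1.2)·(2) + 2.8 = 2.0
ŷ2 = (-1.7)·(2) + (0.9)·(-3) + (-1.2)·(4) + 2.8 = -8.1
errors² = [0.16, 0.25, 1.69]
MSE = 2.1000/3 = 0.7

0.7


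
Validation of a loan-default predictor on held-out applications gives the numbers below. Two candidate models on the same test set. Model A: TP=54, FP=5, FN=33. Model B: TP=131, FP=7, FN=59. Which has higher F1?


Model A: P=54/59=0.9153, R=54/87=0.6207, F1=2PR/(P+R)=2TP/(2TP+FP+FN)=108/146=0.7397
Model B: P=131/138=0.9493, R=131/190=0.6895, F1=2PR/(P+R)=2TP/(2TP+FP+FN)=262/328=0.7988
0.7397 < 0.7988 → Model B

Model B


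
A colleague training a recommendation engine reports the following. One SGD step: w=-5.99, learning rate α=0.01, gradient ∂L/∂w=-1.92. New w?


w_new = w - α·∇
= -5.99 - 0.01·-1.92
= -5.99 + 0.0192
= -5.9708

-5.9708


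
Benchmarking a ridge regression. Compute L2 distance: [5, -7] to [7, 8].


d = √((5-7)² + (-7-8)²)
  = √(4 + 225)
  = √229 = 15.1327

15.1327


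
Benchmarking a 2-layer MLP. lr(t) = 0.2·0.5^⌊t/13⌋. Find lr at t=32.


n_drops = ⌊32/13⌋ = 2
lr = 0.2·0.5^2 = 0.2·0.25 = 0.05

0.05


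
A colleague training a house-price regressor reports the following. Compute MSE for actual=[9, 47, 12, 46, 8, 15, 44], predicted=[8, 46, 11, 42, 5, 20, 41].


Squared errors: (9-8)²=1, (47-46)²=1, (12-11)²=1, (46-42)²=16, (8-5)²=9, (15-20)²=25, (44-41)²=9
Sum = 62
MSE = 62/7 = 62/7

62/7


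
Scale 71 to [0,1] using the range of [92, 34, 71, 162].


min=34, max=162
(71-34)/(162-34) = 37/128 = 0.2891

0.2891


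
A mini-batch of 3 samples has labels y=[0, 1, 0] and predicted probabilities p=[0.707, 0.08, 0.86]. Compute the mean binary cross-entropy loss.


L[0] = -ln(1-0.707) = -ln(0.293) = 1.2276
L[1] = -ln(0.08) = 2.5257
L[2] = -ln(1-0.86) = -ln(0.14) = 1.9661
mean = (1.2276 + 2.5257 + 1.9661)/3 = 1.9065

1.9065


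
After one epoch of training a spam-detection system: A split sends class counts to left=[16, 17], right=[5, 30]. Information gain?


Parent = [21, 47], H_parent = 0.8918
H_left = 0.9993 (n=33), H_right = 0.5917 (n=35)
H_children = (33/68)·0.9993 + (35/68)·0.5917 = 0.7895
IG = 0.8918 - 0.7895 = 0.1023

0.1023


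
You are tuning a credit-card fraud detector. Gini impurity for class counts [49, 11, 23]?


Probabilities: [49/83, 11/83, 23/83] ≈ [0.5904, 0.1325, 0.2771]
Σpᵢ² = (2401 + 121 + 529)/83² = 3051/6889
Gini = 1 - Σpᵢ² = 1 - 3051/6889 = 0.5571

0.5571


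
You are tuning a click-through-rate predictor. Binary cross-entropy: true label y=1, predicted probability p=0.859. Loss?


BCE = -[y·ln(p) + (1-y)·ln(1-p)]
= -1·ln(0.859) - 0
= -ln(0.859) = 0.152

0.152


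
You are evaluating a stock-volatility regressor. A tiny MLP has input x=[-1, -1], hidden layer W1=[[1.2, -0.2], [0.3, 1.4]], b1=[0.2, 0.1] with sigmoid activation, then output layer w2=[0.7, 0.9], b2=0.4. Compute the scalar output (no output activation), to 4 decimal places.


z1[0] = (1.2)·(-1) + (-0.2)·(-1) + 0.2 = -0.8
z1[1] = (0.3)·(-1) + (1.4)·(-1) + 0.1 = -1.6
h = sigmoid(z1) = [0.31, 0.168]
output = (0.7)·(0.31) + (0.9)·(0.168) + 0.4 = 0.7682

0.7682


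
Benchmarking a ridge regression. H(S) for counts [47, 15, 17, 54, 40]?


Probabilities: [47/173, 15/173, 17/173, 54/173, 40/173] ≈ [0.2717, 0.0867, 0.0983, 0.3121, 0.2312]
H = -((47/173)·log₂(47/173) + (15/173)·log₂(15/173) + (17/173)·log₂(17/173) + (54/173)·log₂(54/173) + (40/173)·log₂(40/173))
  = 2.1583 bits

2.1583 bits


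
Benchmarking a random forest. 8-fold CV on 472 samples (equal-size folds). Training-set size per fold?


Fold size = 472/8 = 59
Training per fold = 472 - 59 = 413

413


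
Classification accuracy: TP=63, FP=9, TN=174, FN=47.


Accuracy = (TP+TN)/(TP+TN+FP+FN)
= (63+174)/(293)
= 237/293 = 80.89%

80.89%


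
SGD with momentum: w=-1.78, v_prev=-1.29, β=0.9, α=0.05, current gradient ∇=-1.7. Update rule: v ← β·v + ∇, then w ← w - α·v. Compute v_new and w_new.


v_new = 0.9·-1.29 - 1.7 = -1.161 - 1.7 = -2.861
w_new = -1.78 - 0.05·-2.861 = -1.78 + 0.14305 = -1.63695

v_new=-2.861, w_new=-1.63695


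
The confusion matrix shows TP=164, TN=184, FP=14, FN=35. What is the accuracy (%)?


Accuracy = (TP+TN)/(TP+TN+FP+FN)
= (164+184)/(397)
= 348/397 = 87.66%

87.66%


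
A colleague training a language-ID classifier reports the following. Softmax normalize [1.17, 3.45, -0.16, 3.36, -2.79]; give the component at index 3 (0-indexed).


Exponentials: e^1.17=3.222, e^3.45=31.5004, e^-0.16=0.8521, e^3.36=28.7892, e^-2.79=0.0614
Sum = 64.4251
Softmax = [0.05, 0.4889, 0.0132, 0.4469, 0.001]
p[3] = 28.7892/64.4251 = 0.4469

0.4469


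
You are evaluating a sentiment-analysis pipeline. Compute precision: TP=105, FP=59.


Precision = TP/(TP+FP)
= 105/(105+59)
= 105/164 = 64.02%

64.02%


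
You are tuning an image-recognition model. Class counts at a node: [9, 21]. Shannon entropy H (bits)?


Probabilities: [9/30, 21/30] ≈ [0.3, 0.7]
H = -((9/30)·log₂(9/30) + (21/30)·log₂(21/30))
  = 0.8813 bits

0.8813 bits


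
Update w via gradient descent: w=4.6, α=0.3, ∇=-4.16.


w_new = w - α·∇
= 4.6 - 0.3·-4.16
= 4.6 + 1.248
= 5.848

5.848


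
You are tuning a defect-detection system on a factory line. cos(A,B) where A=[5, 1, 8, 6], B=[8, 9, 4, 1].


A·B = 5·8 + 1·9 + 8·4 + 6·1 = 87
‖A‖ = √126 = 11.225, ‖B‖ = √162 = 12.7279
cos = 87/(√126·√162) = 87/√20412 = 0.6089

0.6089


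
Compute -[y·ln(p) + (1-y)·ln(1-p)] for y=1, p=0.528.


BCE = -[y·ln(p) + (1-y)·ln(1-p)]
= -1·ln(0.528) - 0
= -ln(0.528) = 0.6387

0.6387


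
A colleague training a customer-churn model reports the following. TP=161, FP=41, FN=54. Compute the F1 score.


Precision = 161/202 = 0.797
Recall = 161/215 = 0.7488
F1 = 2·P·R/(P+R) = 2·TP/(2·TP+FP+FN) = 322/(322+41+54) = 322/417 = 0.7722

0.7722


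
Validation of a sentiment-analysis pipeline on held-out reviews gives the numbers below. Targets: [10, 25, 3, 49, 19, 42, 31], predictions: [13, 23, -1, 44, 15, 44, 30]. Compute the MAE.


Absolute errors: |10-13|=3, |25-23|=2, |3+ 1|=4, |49-44|=5, |19-15|=4, |42-44|=2, |31-30|=1
Sum = 21
MAE = 21/7 = 3

3


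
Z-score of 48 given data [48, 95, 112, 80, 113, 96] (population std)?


μ = 90.6667, σ = 22.1184
z = (48 - 90.6667)/22.1184 = -1.929

-1.929


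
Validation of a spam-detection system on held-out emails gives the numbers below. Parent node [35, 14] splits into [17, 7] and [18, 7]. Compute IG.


Parent = [35, 14], H_parent = 0.8631
H_left = 0.8709 (n=24), H_right = 0.8555 (n=25)
H_children = (24/49)·0.8709 + (25/49)·0.8555 = 0.863
IG = 0.8631 - 0.863 = 0.0001

0.0001


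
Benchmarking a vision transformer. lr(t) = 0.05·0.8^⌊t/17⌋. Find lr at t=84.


n_drops = ⌊84/17⌋ = 4
lr = 0.05·0.8^4 = 0.05·0.4096 = 0.02048

0.02048


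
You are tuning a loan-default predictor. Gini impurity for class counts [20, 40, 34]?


Probabilities: [20/94, 40/94, 34/94] ≈ [0.2128, 0.4255, 0.3617]
Σpᵢ² = (400 + 1600 + 1156)/94² = 3156/8836
Gini = 1 - Σpᵢ² = 1 - 3156/8836 = 0.6428

0.6428


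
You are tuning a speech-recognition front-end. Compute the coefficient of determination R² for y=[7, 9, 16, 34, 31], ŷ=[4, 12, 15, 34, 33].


ȳ = 19.4
SS_res = Σ(y-ŷ)² = 23
SS_tot = Σ(y-ȳ)² = 621.2
R² = 1 - SS_res/SS_tot = 1 - 0.037 = 0.963

0.963


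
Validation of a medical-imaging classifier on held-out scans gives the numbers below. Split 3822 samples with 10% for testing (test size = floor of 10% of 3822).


Test = ⌊3822·10/100⌋ = 382
Train = 3822 - 382 = 3440

Train: 3440, Test: 382


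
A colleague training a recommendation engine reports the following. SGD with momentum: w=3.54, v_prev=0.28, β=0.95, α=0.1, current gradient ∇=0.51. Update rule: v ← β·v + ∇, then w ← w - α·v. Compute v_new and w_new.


v_new = 0.95·0.28 + 0.51 = 0.266 + 0.51 = 0.776
w_new = 3.54 - 0.1·0.776 = 3.54 - 0.0776 = 3.4624

v_new=0.776, w_new=3.4624


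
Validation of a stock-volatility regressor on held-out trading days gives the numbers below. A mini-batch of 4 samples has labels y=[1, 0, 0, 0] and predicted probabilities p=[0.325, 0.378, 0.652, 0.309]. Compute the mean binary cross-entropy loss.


L[0] = -ln(0.325) = 1.1239
L[1] = -ln(1-0.378) = -ln(0.622) = 0.4748
L[2] = -ln(1-0.652) = -ln(0.348) = 1.0556
L[3] = -ln(1-0.309) = -ln(0.691) = 0.3696
mean = (1.1239 + 0.4748 + 1.0556 + 0.3696)/4 = 0.756

0.756


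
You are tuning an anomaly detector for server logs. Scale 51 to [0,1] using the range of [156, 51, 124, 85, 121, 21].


min=21, max=156
(51-21)/(156-21) = 30/135 = 0.2222

0.2222


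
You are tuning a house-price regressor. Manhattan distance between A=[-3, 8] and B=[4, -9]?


d = |-3-4| + |8+ 9|
  = 7 + 17
  = 24

24


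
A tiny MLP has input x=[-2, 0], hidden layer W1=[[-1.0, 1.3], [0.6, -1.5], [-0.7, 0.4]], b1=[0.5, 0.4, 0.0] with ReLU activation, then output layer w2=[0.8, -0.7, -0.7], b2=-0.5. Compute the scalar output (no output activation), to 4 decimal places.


z1[0] = (-1.0)·(-2) + (1.3)·(0) + 0.5 = 2.5
z1[1] = (0.6)·(-2) + (-1.5)·(0) + 0.4 = -0.8
z1[2] = (-0.7)·(-2) + (0.4)·(0) + 0.0 = 1.4
h = ReLU(z1) = [2.5, 0.0, 1.4]
output = (0.8)·(2.5) + (-0.7)·(0.0) + (-0.7)·(1.4) - 0.5 = 0.52

0.52


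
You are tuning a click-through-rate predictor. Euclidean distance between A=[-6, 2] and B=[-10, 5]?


d = √((-6+ 10)² + (2-5)²)
  = √(16 + 9)
  = √25 = 5.0

5.0


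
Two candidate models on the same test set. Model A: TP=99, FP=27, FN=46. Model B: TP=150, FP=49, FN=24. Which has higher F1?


Model A: P=99/126=0.7857, R=99/145=0.6828, F1=2PR/(P+R)=2TP/(2TP+FP+FN)=198/271=0.7306
Model B: P=150/199=0.7538, R=150/174=0.8621, F1=2PR/(P+R)=2TP/(2TP+FP+FN)=300/373=0.8043
0.7306 < 0.8043 → Model B

Model B


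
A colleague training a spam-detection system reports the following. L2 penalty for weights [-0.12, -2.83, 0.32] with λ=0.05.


‖w‖₂² = (-0.12)² + (-2.83)² + (0.32)²
     = 0.0144 + 8.0089 + 0.1024
     = 8.1257
λ·‖w‖₂² = 0.05·8.1257 = 0.406285

0.406285


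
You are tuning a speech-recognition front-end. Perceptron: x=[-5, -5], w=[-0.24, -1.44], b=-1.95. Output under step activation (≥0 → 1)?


z = (-5)·(-0.24) + (-5)·(-1.44) - 1.95
  = 6.45
step(z) = 1 (z≥0)

1


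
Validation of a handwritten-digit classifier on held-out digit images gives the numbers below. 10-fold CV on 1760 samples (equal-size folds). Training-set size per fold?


Fold size = 1760/10 = 176
Training per fold = 1760 - 176 = 1584

1584


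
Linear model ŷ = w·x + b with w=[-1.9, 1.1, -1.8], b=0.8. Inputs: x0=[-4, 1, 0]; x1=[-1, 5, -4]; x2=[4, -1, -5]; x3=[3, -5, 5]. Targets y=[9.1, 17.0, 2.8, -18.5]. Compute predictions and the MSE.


ŷ0 = (-1.9)·(-4) + (1.1)·(1) + (-1.8)·(0) + 0.8 = 9.5
ŷ1 = (-1.9)·(-1) + (1.1)·(5) + (-1.8)·(-4) + 0.8 = 15.4
ŷ2 = (-1.9)·(4) + (1.1)·(-1) + (-1.8)·(-5) + 0.8 = 1.1
ŷ3 = (-1.9)·(3) + (1.1)·(-5) + (-1.8)·(5) + 0.8 = -19.4
errors² = [0.16, 2.56, 2.89, 0.81]
MSE = 6.4200/4 = 1.605

1.605


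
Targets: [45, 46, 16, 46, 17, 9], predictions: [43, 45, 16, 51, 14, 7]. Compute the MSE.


Squared errors: (45-43)²=4, (46-45)²=1, (16-16)²=0, (46-51)²=25, (17-14)²=9, (9-7)²=4
Sum = 43
MSE = 43/6 = 43/6

43/6


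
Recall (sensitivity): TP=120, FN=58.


Recall = TP/(TP+FN)
= 120/(120+58)
= 120/178 = 67.42%

67.42%


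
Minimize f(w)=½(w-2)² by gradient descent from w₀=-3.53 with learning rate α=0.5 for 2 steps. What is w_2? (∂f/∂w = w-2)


step 1: grad = -3.53-2 = -5.53; w = -3.53 - 0.5·(-5.53) = -0.765
step 2: grad = -0.765-2 = -2.765; w = -0.765 - 0.5·(-2.765) = 0.6175

0.6175


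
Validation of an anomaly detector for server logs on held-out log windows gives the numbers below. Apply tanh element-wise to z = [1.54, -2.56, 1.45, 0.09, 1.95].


tanh(1.54) = 0.9121
tanh(-2.56) = -0.9881
tanh(1.45) = 0.8957
tanh(0.09) = 0.0898
tanh(1.95) = 0.9603
result = [0.9121, -0.9881, 0.8957, 0.0898, 0.9603]

[0.9121, -0.9881, 0.8957, 0.0898, 0.9603]


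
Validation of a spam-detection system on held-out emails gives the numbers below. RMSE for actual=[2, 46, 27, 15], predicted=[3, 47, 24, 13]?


MSE = 15/4 = 3.75
RMSE = √(15/4) = 1.9365

1.9365


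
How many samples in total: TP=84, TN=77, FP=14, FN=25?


Total = TP + TN + FP + FN
= 84 + 77 + 14 + 25
= 200
(Predicted positive: 98, predicted negative: 102)

200


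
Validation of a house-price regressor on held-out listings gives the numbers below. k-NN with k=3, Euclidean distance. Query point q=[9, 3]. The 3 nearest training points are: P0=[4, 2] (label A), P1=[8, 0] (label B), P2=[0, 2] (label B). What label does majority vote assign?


d(q,P0) = 5.099  (label A)
d(q,P1) = 3.1623  (label B)
d(q,P2) = 9.0554  (label B)
Votes: A=1, B=2
Majority → B

B


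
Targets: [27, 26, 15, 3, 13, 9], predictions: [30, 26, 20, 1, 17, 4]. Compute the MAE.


Absolute errors: |27-30|=3, |26-26|=0, |15-20|=5, |3-1|=2, |13-17|=4, |9-4|=5
Sum = 19
MAE = 19/6 = 19/6

19/6


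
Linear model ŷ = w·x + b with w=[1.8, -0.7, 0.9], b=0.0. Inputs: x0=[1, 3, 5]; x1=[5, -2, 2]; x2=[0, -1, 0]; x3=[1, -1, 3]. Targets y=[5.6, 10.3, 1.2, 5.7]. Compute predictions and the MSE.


ŷ0 = (1.8)·(1) + (-0.7)·(3) + (0.9)·(5) + 0.0 = 4.2
ŷ1 = (1.8)·(5) + (-0.7)·(-2) + (0.9)·(2) + 0.0 = 12.2
ŷ2 = (1.8)·(0) + (-0.7)·(-1) + (0.9)·(0) + 0.0 = 0.7
ŷ3 = (1.8)·(1) + (-0.7)·(-1) + (0.9)·(3) + 0.0 = 5.2
errors² = [1.96, 3.61, 0.25, 0.25]
MSE = 6.0700/4 = 1.5175

1.5175


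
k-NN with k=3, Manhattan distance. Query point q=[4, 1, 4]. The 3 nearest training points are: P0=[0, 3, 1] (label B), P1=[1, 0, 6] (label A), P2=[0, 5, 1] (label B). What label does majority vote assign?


d(q,P0) = 9  (label B)
d(q,P1) = 6  (label A)
d(q,P2) = 11  (label B)
Votes: A=1, B=2
Majority → B

B


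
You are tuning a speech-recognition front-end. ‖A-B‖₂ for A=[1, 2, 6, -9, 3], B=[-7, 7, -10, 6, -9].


d = √((1+ 7)² + (2-7)² + (6+ 10)² + (-9-6)² + (3+ 9)²)
  = √(64 + 25 + 256 + 225 + 144)
  = √714 = 26.7208

26.7208


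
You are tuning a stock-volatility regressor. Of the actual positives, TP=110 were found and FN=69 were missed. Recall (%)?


Recall = TP/(TP+FN)
= 110/(110+69)
= 110/179 = 61.45%

61.45%


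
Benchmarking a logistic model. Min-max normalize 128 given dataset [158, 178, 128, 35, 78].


min=35, max=178
(128-35)/(178-35) = 93/143 = 0.6503

0.6503


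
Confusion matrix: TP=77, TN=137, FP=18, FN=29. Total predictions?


Total = TP + TN + FP + FN
= 77 + 137 + 18 + 29
= 261
(Predicted positive: 95, predicted negative: 166)

261


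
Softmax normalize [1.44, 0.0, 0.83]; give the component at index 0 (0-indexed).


Exponentials: e^1.44=4.2207, e^0.0=1, e^0.83=2.2933
Sum = 7.514
Softmax = [0.5617, 0.1331, 0.3052]
p[0] = 4.2207/7.514 = 0.5617

0.5617


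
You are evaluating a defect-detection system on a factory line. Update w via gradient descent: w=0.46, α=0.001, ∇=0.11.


w_new = w - α·∇
= 0.46 - 0.001·0.11
= 0.46 - 0.00011
= 0.45989

0.45989


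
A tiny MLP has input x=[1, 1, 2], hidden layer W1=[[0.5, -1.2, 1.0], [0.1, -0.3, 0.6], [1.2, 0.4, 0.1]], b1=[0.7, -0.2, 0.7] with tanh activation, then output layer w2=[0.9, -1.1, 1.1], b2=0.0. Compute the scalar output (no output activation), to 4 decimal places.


z1[0] = (0.5)·(1) + (-1.2)·(1) + (1.0)·(2) + 0.7 = 2.0
z1[1] = (0.1)·(1) + (-0.3)·(1) + (0.6)·(2) - 0.2 = 0.8
z1[2] = (1.2)·(1) + (0.4)·(1) + (0.1)·(2) + 0.7 = 2.5
h = tanh(z1) = [0.964, 0.664, 0.9866]
output = (0.9)·(0.964) + (-1.1)·(0.664) + (1.1)·(0.9866) + 0.0 = 1.2225

1.2225


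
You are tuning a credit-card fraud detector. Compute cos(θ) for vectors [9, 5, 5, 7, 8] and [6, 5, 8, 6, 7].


A·B = 9·6 + 5·5 + 5·8 + 7·6 + 8·7 = 217
‖A‖ = √244 = 15.6205, ‖B‖ = √210 = 14.4914
cos = 217/(√244·√210) = 217/√51240 = 0.9586

0.9586
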